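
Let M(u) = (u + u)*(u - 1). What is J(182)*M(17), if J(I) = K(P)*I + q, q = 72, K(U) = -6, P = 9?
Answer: -554880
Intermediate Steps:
M(u) = 2*u*(-1 + u) (M(u) = (2*u)*(-1 + u) = 2*u*(-1 + u))
J(I) = 72 - 6*I (J(I) = -6*I + 72 = 72 - 6*I)
J(182)*M(17) = (72 - 6*182)*(2*17*(-1 + 17)) = (72 - 1092)*(2*17*16) = -1020*544 = -554880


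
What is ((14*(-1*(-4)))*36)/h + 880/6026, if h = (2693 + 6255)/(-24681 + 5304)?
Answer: -29423997824/6740081 ≈ -4365.5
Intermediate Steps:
h = -8948/19377 (h = 8948/(-19377) = 8948*(-1/19377) = -8948/19377 ≈ -0.46178)
((14*(-1*(-4)))*36)/h + 880/6026 = ((14*(-1*(-4)))*36)/(-8948/19377) + 880/6026 = ((14*4)*36)*(-19377/8948) + 880*(1/6026) = (56*36)*(-19377/8948) + 440/3013 = 2016*(-19377/8948) + 440/3013 = -9766008/2237 + 440/3013 = -29423997824/6740081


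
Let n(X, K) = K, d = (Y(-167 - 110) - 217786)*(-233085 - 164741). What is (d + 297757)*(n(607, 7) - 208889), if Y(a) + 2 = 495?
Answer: -18056825957847550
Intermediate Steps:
Y(a) = 493 (Y(a) = -2 + 495 = 493)
d = 86444805018 (d = (493 - 217786)*(-233085 - 164741) = -217293*(-397826) = 86444805018)
(d + 297757)*(n(607, 7) - 208889) = (86444805018 + 297757)*(7 - 208889) = 86445102775*(-208882) = -18056825957847550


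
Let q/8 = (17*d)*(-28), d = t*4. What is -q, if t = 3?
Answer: 45696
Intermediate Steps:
d = 12 (d = 3*4 = 12)
q = -45696 (q = 8*((17*12)*(-28)) = 8*(204*(-28)) = 8*(-5712) = -45696)
-q = -1*(-45696) = 45696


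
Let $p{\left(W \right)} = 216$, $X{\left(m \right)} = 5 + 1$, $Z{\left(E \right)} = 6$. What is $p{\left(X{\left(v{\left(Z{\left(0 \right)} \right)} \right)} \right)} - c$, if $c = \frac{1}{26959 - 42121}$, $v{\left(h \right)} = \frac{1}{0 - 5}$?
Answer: $\frac{3274993}{15162} \approx 216.0$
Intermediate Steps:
$v{\left(h \right)} = - \frac{1}{5}$ ($v{\left(h \right)} = \frac{1}{-5} = - \frac{1}{5}$)
$X{\left(m \right)} = 6$
$c = - \frac{1}{15162}$ ($c = \frac{1}{-15162} = - \frac{1}{15162} \approx -6.5954 \cdot 10^{-5}$)
$p{\left(X{\left(v{\left(Z{\left(0 \right)} \right)} \right)} \right)} - c = 216 - - \frac{1}{15162} = 216 + \frac{1}{15162} = \frac{3274993}{15162}$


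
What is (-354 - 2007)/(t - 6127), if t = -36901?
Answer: 2361/43028 ≈ 0.054871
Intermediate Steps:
(-354 - 2007)/(t - 6127) = (-354 - 2007)/(-36901 - 6127) = -2361/(-43028) = -2361*(-1/43028) = 2361/43028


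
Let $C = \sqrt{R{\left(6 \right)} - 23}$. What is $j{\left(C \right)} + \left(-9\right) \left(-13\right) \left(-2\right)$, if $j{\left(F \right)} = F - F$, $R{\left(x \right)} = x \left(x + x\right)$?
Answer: $-234$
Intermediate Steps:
$R{\left(x \right)} = 2 x^{2}$ ($R{\left(x \right)} = x 2 x = 2 x^{2}$)
$C = 7$ ($C = \sqrt{2 \cdot 6^{2} - 23} = \sqrt{2 \cdot 36 - 23} = \sqrt{72 - 23} = \sqrt{49} = 7$)
$j{\left(F \right)} = 0$
$j{\left(C \right)} + \left(-9\right) \left(-13\right) \left(-2\right) = 0 + \left(-9\right) \left(-13\right) \left(-2\right) = 0 + 117 \left(-2\right) = 0 - 234 = -234$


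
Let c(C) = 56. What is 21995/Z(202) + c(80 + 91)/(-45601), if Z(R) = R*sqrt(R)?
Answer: -56/45601 + 21995*sqrt(202)/40804 ≈ 7.6600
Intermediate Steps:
Z(R) = R**(3/2)
21995/Z(202) + c(80 + 91)/(-45601) = 21995/(202**(3/2)) + 56/(-45601) = 21995/((202*sqrt(202))) + 56*(-1/45601) = 21995*(sqrt(202)/40804) - 56/45601 = 21995*sqrt(202)/40804 - 56/45601 = -56/45601 + 21995*sqrt(202)/40804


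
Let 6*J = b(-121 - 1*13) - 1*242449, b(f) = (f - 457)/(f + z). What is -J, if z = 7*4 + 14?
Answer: 22304717/552 ≈ 40407.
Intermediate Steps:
z = 42 (z = 28 + 14 = 42)
b(f) = (-457 + f)/(42 + f) (b(f) = (f - 457)/(f + 42) = (-457 + f)/(42 + f))
J = -22304717/552 (J = ((-457 + (-121 - 1*13))/(42 + (-121 - 1*13)) - 1*242449)/6 = ((-457 + (-121 - 13))/(42 + (-121 - 13)) - 242449)/6 = ((-457 - 134)/(42 - 134) - 242449)/6 = (-591/(-92) - 242449)/6 = (-1/92*(-591) - 242449)/6 = (591/92 - 242449)/6 = (⅙)*(-22304717/92) = -22304717/552 ≈ -40407.)
-J = -1*(-22304717/552) = 22304717/552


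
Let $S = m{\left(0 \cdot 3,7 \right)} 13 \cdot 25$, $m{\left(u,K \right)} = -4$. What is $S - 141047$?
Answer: $-142347$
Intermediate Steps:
$S = -1300$ ($S = \left(-4\right) 13 \cdot 25 = \left(-52\right) 25 = -1300$)
$S - 141047 = -1300 - 141047 = -142347$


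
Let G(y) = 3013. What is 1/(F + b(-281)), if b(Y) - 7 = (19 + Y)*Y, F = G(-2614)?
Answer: 1/76642 ≈ 1.3048e-5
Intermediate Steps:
F = 3013
b(Y) = 7 + Y*(19 + Y) (b(Y) = 7 + (19 + Y)*Y = 7 + Y*(19 + Y))
1/(F + b(-281)) = 1/(3013 + (7 + (-281)² + 19*(-281))) = 1/(3013 + (7 + 78961 - 5339)) = 1/(3013 + 73629) = 1/76642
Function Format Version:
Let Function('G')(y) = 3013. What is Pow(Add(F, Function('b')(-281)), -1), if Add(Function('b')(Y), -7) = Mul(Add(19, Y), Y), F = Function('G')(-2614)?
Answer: Rational(1, 76642) ≈ 1.3048e-5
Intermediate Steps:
F = 3013
Function('b')(Y) = Add(7, Mul(Y, Add(19, Y))) (Function('b')(Y) = Add(7, Mul(Add(19, Y), Y)) = Add(7, Mul(Y, Add(19, Y))))
Pow(Add(F, Function('b')(-281)), -1) = Pow(Add(3013, Add(7, Pow(-281, 2), Mul(19, -281))), -1) = Pow(Add(3013, Add(7, 78961, -5339)), -1) = Pow(Add(3013, 73629), -1) = Pow(76642, -1) = Rational(1, 76642)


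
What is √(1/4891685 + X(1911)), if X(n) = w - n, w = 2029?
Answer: √2823572697320235/4891685 ≈ 10.863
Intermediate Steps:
X(n) = 2029 - n
√(1/4891685 + X(1911)) = √(1/4891685 + (2029 - 1*1911)) = √(1/4891685 + (2029 - 1911)) = √(1/4891685 + 118) = √(577218831/4891685) = √2823572697320235/4891685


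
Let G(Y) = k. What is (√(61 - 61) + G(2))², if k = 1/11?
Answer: 1/121 ≈ 0.0082645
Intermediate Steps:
k = 1/11 ≈ 0.090909
G(Y) = 1/11
(√(61 - 61) + G(2))² = (√(61 - 61) + 1/11)² = (√0 + 1/11)² = (0 + 1/11)² = (1/11)² = 1/121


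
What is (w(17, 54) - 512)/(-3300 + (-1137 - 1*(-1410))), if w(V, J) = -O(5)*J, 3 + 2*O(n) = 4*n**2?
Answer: 3131/3027 ≈ 1.0344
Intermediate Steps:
O(n) = -3/2 + 2*n**2 (O(n) = -3/2 + (4*n**2)/2 = -3/2 + 2*n**2)
w(V, J) = -97*J/2 (w(V, J) = -(-3/2 + 2*5**2)*J = -(-3/2 + 2*25)*J = -(-3/2 + 50)*J = -97*J/2)
(w(17, 54) - 512)/(-3300 + (-1137 - 1*(-1410))) = (-97/2*54 - 512)/(-3300 + (-1137 - 1*(-1410))) = (-2619 - 512)/(-3300 + (-1137 + 1410)) = -3131/(-3300 + 273) = -3131/(-3027) = -3131*(-1/3027) = 3131/3027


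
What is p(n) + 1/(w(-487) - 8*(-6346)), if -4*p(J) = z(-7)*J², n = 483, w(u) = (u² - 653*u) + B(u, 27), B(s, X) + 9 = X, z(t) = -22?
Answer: 388754305979/302983 ≈ 1.2831e+6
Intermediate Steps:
B(s, X) = -9 + X
w(u) = 18 + u² - 653*u (w(u) = (u² - 653*u) + (-9 + 27) = (u² - 653*u) + 18 = 18 + u² - 653*u)
p(J) = 11*J²/2 (p(J) = -(-11)*J²/2 = 11*J²/2)
p(n) + 1/(w(-487) - 8*(-6346)) = (11/2)*483² + 1/((18 + (-487)² - 653*(-487)) - 8*(-6346)) = (11/2)*233289 + 1/((18 + 237169 + 318011) + 50768) = 2566179/2 + 1/(555198 + 50768) = 2566179/2 + 1/605966 = 388754305979/302983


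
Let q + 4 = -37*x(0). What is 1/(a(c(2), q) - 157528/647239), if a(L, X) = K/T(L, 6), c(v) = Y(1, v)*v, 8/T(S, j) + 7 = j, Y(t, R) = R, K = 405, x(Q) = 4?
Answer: -5177912/263392019 ≈ -0.019659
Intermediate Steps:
T(S, j) = 8/(-7 + j)
c(v) = v² (c(v) = v*v = v²)
q = -152 (q = -4 - 37*4 = -4 - 148 = -152)
a(L, X) = -405/8 (a(L, X) = 405/((8/(-7 + 6))) = 405/((8/(-1))) = 405/((8*(-1))) = 405/(-8) = 405*(-⅛) = -405/8)
1/(a(c(2), q) - 157528/647239) = 1/(-405/8 - 157528/647239) = 1/(-263392019/5177912) = -5177912/263392019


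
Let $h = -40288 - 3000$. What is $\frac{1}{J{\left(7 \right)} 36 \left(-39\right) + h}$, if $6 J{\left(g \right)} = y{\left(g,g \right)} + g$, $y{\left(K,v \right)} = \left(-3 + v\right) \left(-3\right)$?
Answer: $- \frac{1}{42118} \approx -2.3743 \cdot 10^{-5}$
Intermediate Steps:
$y{\left(K,v \right)} = 9 - 3 v$
$h = -43288$
$J{\left(g \right)} = \frac{3}{2} - \frac{g}{3}$ ($J{\left(g \right)} = \frac{\left(9 - 3 g\right) + g}{6} = \frac{9 - 2 g}{6} = \frac{3}{2} - \frac{g}{3}$)
$\frac{1}{J{\left(7 \right)} 36 \left(-39\right) + h} = \frac{1}{\left(\frac{3}{2} - \frac{7}{3}\right) 36 \left(-39\right) - 43288} = \frac{1}{\left(- \frac{5}{6}\right) 36 \left(-39\right) - 43288} = \frac{1}{\left(-30\right) \left(-39\right) - 43288} = \frac{1}{1170 - 43288} = \frac{1}{-42118} = - \frac{1}{42118}$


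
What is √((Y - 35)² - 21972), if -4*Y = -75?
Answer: I*√347327/4 ≈ 147.34*I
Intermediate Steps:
Y = 75/4 (Y = -¼*(-75) = 75/4 ≈ 18.750)
√((Y - 35)² - 21972) = √((75/4 - 35)² - 21972) = √((-65/4)² - 21972) = √(4225/16 - 21972) = √(-347327/16) = I*√347327/4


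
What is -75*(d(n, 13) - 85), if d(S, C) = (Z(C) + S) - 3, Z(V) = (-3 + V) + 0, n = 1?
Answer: 5775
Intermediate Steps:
Z(V) = -3 + V
d(S, C) = -6 + C + S (d(S, C) = ((-3 + C) + S) - 3 = (-3 + C + S) - 3 = -6 + C + S)
-75*(d(n, 13) - 85) = -75*((-6 + 13 + 1) - 85) = -75*(8 - 85) = -75*(-77) = 5775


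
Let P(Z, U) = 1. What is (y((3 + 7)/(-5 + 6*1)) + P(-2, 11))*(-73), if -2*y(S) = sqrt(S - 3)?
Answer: -73 + 73*sqrt(7)/2 ≈ 23.570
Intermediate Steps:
y(S) = -sqrt(-3 + S)/2 (y(S) = -sqrt(S - 3)/2 = -sqrt(-3 + S)/2)
(y((3 + 7)/(-5 + 6*1)) + P(-2, 11))*(-73) = (-sqrt(-3 + (3 + 7)/(-5 + 6*1))/2 + 1)*(-73) = (-sqrt(-3 + 10/(-5 + 6))/2 + 1)*(-73) = (-sqrt(-3 + 10/1)/2 + 1)*(-73) = (-sqrt(-3 + 10*1)/2 + 1)*(-73) = (-sqrt(-3 + 10)/2 + 1)*(-73) = (-sqrt(7)/2 + 1)*(-73) = (1 - sqrt(7)/2)*(-73) = -73 + 73*sqrt(7)/2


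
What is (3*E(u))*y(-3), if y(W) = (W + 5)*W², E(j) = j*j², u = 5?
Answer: 6750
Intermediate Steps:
E(j) = j³
y(W) = W²*(5 + W) (y(W) = (5 + W)*W² = W²*(5 + W))
(3*E(u))*y(-3) = (3*5³)*((-3)²*(5 - 3)) = (3*125)*(9*2) = 375*18 = 6750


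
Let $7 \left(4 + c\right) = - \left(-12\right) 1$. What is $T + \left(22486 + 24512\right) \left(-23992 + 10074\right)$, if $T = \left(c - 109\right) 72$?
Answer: $- \frac{4578883236}{7} \approx -6.5413 \cdot 10^{8}$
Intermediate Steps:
$c = - \frac{16}{7}$ ($c = -4 + \frac{\left(-1\right) \left(\left(-12\right) 1\right)}{7} = -4 + \frac{\left(-1\right) \left(-12\right)}{7} = -4 + \frac{1}{7} \cdot 12 = -4 + \frac{12}{7} = - \frac{16}{7} \approx -2.2857$)
$T = - \frac{56088}{7}$ ($T = \left(- \frac{16}{7} - 109\right) 72 = \left(- \frac{779}{7}\right) 72 = - \frac{56088}{7} \approx -8012.6$)
$T + \left(22486 + 24512\right) \left(-23992 + 10074\right) = - \frac{56088}{7} + \left(22486 + 24512\right) \left(-23992 + 10074\right) = - \frac{56088}{7} + 46998 \left(-13918\right) = - \frac{56088}{7} - 654118164 = - \frac{4578883236}{7}$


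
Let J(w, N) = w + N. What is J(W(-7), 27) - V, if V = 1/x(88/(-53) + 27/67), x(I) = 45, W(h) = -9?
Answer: 809/45 ≈ 17.978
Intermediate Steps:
V = 1/45 ≈ 0.022222
J(w, N) = N + w
J(W(-7), 27) - V = (27 - 9) - 1*1/45 = 18 - 1/45 = 809/45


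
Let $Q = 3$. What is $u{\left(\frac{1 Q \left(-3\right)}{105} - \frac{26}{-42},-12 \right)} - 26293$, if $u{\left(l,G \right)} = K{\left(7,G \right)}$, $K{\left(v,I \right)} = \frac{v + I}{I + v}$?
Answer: $-26292$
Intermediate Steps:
$K{\left(v,I \right)} = 1$ ($K{\left(v,I \right)} = \frac{I + v}{I + v} = 1$)
$u{\left(l,G \right)} = 1$
$u{\left(\frac{1 Q \left(-3\right)}{105} - \frac{26}{-42},-12 \right)} - 26293 = 1 - 26293 = -26292$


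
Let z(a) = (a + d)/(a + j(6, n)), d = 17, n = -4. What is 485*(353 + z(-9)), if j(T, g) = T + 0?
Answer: 509735/3 ≈ 1.6991e+5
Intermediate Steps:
j(T, g) = T
z(a) = (17 + a)/(6 + a) (z(a) = (a + 17)/(a + 6) = (17 + a)/(6 + a))
485*(353 + z(-9)) = 485*(353 + (17 - 9)/(6 - 9)) = 485*(353 + 8/(-3)) = 485*(353 - ⅓*8) = 485*(353 - 8/3) = 485*(1051/3) = 509735/3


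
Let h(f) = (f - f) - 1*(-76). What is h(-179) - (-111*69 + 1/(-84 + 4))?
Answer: 618801/80 ≈ 7735.0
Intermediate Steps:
h(f) = 76 (h(f) = 0 + 76 = 76)
h(-179) - (-111*69 + 1/(-84 + 4)) = 76 - (-111*69 + 1/(-84 + 4)) = 76 - (-7659 + 1/(-80)) = 76 - (-7659 - 1/80) = 76 - 1*(-612721/80) = 76 + 612721/80 = 618801/80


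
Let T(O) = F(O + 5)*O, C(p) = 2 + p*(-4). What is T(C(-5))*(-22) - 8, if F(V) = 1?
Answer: -492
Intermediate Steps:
C(p) = 2 - 4*p
T(O) = O (T(O) = 1*O = O)
T(C(-5))*(-22) - 8 = (2 - 4*(-5))*(-22) - 8 = (2 + 20)*(-22) - 8 = 22*(-22) - 8 = -484 - 8 = -492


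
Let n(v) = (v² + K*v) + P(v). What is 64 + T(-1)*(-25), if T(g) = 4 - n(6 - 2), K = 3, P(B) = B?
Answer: 764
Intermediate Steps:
n(v) = v² + 4*v (n(v) = (v² + 3*v) + v = v² + 4*v)
T(g) = -28 (T(g) = 4 - (6 - 2)*(4 + (6 - 2)) = 4 - 4*(4 + 4) = 4 - 4*8 = 4 - 1*32 = 4 - 32 = -28)
64 + T(-1)*(-25) = 64 - 28*(-25) = 64 + 700 = 764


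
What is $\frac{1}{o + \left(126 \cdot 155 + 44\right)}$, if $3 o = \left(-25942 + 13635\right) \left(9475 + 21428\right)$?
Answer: $- \frac{1}{126754833} \approx -7.8892 \cdot 10^{-9}$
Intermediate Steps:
$o = -126774407$ ($o = \frac{\left(-25942 + 13635\right) \left(9475 + 21428\right)}{3} = \frac{\left(-12307\right) 30903}{3} = \frac{1}{3} \left(-380323221\right) = -126774407$)
$\frac{1}{o + \left(126 \cdot 155 + 44\right)} = \frac{1}{-126774407 + \left(126 \cdot 155 + 44\right)} = \frac{1}{-126774407 + \left(19530 + 44\right)} = \frac{1}{-126774407 + 19574} = \frac{1}{-126754833} = - \frac{1}{126754833}$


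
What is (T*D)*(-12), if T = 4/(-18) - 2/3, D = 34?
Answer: 1088/3 ≈ 362.67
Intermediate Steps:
T = -8/9 (T = 4*(-1/18) - 2*1/3 = -2/9 - 2/3 = -8/9 ≈ -0.88889)
(T*D)*(-12) = -8/9*34*(-12) = -272/9*(-12) = 1088/3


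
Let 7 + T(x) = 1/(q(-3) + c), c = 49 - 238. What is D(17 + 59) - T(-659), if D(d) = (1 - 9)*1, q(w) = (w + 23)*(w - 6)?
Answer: -368/369 ≈ -0.99729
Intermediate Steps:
q(w) = (-6 + w)*(23 + w) (q(w) = (23 + w)*(-6 + w) = (-6 + w)*(23 + w))
c = -189
T(x) = -2584/369 (T(x) = -7 + 1/((-138 + (-3)² + 17*(-3)) - 189) = -7 + 1/((-138 + 9 - 51) - 189) = -7 + 1/(-180 - 189) = -7 + 1/(-369) = -7 - 1/369 = -2584/369)
D(d) = -8 (D(d) = -8*1 = -8)
D(17 + 59) - T(-659) = -8 - 1*(-2584/369) = -8 + 2584/369 = -368/369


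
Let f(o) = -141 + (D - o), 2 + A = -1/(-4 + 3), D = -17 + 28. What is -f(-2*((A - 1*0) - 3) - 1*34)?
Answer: 104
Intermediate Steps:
D = 11
A = -1 (A = -2 - 1/(-4 + 3) = -2 - 1/(-1) = -2 - 1*(-1) = -2 + 1 = -1)
f(o) = -130 - o (f(o) = -141 + (11 - o) = -130 - o)
-f(-2*((A - 1*0) - 3) - 1*34) = -(-130 - (-2*((-1 - 1*0) - 3) - 1*34)) = -(-130 - (-2*((-1 + 0) - 3) - 34)) = -(-130 - (-2*(-1 - 3) - 34)) = -(-130 - (-2*(-4) - 34)) = -(-130 - (8 - 34)) = -(-130 - 1*(-26)) = -(-130 + 26) = -1*(-104) = 104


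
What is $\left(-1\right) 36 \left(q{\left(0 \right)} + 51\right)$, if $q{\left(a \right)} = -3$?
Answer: $-1728$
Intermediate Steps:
$\left(-1\right) 36 \left(q{\left(0 \right)} + 51\right) = \left(-1\right) 36 \left(-3 + 51\right) = \left(-36\right) 48 = -1728$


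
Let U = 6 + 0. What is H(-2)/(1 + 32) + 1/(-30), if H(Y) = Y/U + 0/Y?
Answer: -43/990 ≈ -0.043434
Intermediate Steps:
U = 6
H(Y) = Y/6 (H(Y) = Y/6 + 0/Y = Y*(⅙) + 0 = Y/6 + 0 = Y/6)
H(-2)/(1 + 32) + 1/(-30) = ((⅙)*(-2))/(1 + 32) + 1/(-30) = -⅓/33 - 1/30 = -⅓*1/33 - 1/30 = -1/99 - 1/30 = -43/990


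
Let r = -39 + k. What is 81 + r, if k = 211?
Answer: 253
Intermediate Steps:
r = 172 (r = -39 + 211 = 172)
81 + r = 81 + 172 = 253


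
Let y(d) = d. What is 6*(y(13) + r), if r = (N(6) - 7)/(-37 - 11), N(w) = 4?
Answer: 627/8 ≈ 78.375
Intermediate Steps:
r = 1/16 (r = (4 - 7)/(-37 - 11) = -3/(-48) = -3*(-1/48) = 1/16 ≈ 0.062500)
6*(y(13) + r) = 6*(13 + 1/16) = 6*(209/16) = 627/8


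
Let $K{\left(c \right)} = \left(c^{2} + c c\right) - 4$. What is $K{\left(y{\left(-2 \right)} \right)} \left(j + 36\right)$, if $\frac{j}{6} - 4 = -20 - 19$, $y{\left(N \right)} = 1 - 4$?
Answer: $-2436$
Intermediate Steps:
$y{\left(N \right)} = -3$ ($y{\left(N \right)} = 1 - 4 = -3$)
$j = -210$ ($j = 24 + 6 \left(-20 - 19\right) = 24 + 6 \left(-39\right) = 24 - 234 = -210$)
$K{\left(c \right)} = -4 + 2 c^{2}$ ($K{\left(c \right)} = \left(c^{2} + c^{2}\right) - 4 = 2 c^{2} - 4 = -4 + 2 c^{2}$)
$K{\left(y{\left(-2 \right)} \right)} \left(j + 36\right) = \left(-4 + 2 \left(-3\right)^{2}\right) \left(-210 + 36\right) = \left(-4 + 2 \cdot 9\right) \left(-174\right) = \left(-4 + 18\right) \left(-174\right) = 14 \left(-174\right) = -2436$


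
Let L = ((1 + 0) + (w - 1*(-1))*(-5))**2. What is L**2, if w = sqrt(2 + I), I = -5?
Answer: (4 + 5*I*sqrt(3))**4 ≈ -1319.0 - 8175.3*I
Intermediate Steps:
w = I*sqrt(3) (w = sqrt(2 - 5) = sqrt(-3) = I*sqrt(3) ≈ 1.732*I)
L = (-4 - 5*I*sqrt(3))**2 (L = ((1 + 0) + (I*sqrt(3) - 1*(-1))*(-5))**2 = (1 + (I*sqrt(3) + 1)*(-5))**2 = (1 + (1 + I*sqrt(3))*(-5))**2 = (1 + (-5 - 5*I*sqrt(3)))**2 = (-4 - 5*I*sqrt(3))**2 ≈ -59.0 + 69.282*I)
L**2 = (-59 + 40*I*sqrt(3))**2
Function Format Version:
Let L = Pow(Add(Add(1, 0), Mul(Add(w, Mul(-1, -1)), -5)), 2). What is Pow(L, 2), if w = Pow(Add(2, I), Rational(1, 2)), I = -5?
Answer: Pow(Add(4, Mul(5, I, Pow(3, Rational(1, 2)))), 4) ≈ Add(-1319.0, Mul(-8175.3, I))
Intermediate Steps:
w = Mul(I, Pow(3, Rational(1, 2))) (w = Pow(Add(2, -5), Rational(1, 2)) = Pow(-3, Rational(1, 2)) = Mul(I, Pow(3, Rational(1, 2))) ≈ Mul(1.7320, I))
L = Pow(Add(-4, Mul(-5, I, Pow(3, Rational(1, 2)))), 2) (L = Pow(Add(Add(1, 0), Mul(Add(Mul(I, Pow(3, Rational(1, 2))), Mul(-1, -1)), -5)), 2) = Pow(Add(1, Mul(Add(Mul(I, Pow(3, Rational(1, 2))), 1), -5)), 2) = Pow(Add(1, Mul(Add(1, Mul(I, Pow(3, Rational(1, 2)))), -5)), 2) = Pow(Add(1, Add(-5, Mul(-5, I, Pow(3, Rational(1, 2))))), 2) = Pow(Add(-4, Mul(-5, I, Pow(3, Rational(1, 2)))), 2) ≈ Add(-59.000, Mul(69.282, I)))
Pow(L, 2) = Pow(Add(-59, Mul(40, I, Pow(3, Rational(1, 2)))), 2)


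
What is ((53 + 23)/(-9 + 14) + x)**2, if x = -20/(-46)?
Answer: 3232804/13225 ≈ 244.45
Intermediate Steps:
x = 10/23 (x = -20*(-1/46) = 10/23 ≈ 0.43478)
((53 + 23)/(-9 + 14) + x)**2 = ((53 + 23)/(-9 + 14) + 10/23)**2 = (76/5 + 10/23)**2 = (1798/115)**2 = 3232804/13225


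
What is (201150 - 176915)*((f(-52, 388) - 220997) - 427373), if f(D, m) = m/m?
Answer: -15713222715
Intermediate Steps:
f(D, m) = 1
(201150 - 176915)*((f(-52, 388) - 220997) - 427373) = (201150 - 176915)*((1 - 220997) - 427373) = 24235*(-220996 - 427373) = 24235*(-648369) = -15713222715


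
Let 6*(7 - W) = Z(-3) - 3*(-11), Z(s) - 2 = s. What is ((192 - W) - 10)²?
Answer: 292681/9 ≈ 32520.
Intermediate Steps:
Z(s) = 2 + s
W = 5/3 (W = 7 - ((2 - 3) - 3*(-11))/6 = 7 - (-1 + 33)/6 = 7 - ⅙*32 = 7 - 16/3 = 5/3 ≈ 1.6667)
((192 - W) - 10)² = ((192 - 1*5/3) - 10)² = ((192 - 5/3) - 10)² = (571/3 - 10)² = (541/3)² = 292681/9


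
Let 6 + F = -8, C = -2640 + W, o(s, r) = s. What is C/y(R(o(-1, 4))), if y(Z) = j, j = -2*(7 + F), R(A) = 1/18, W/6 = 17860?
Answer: 52260/7 ≈ 7465.7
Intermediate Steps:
W = 107160 (W = 6*17860 = 107160)
R(A) = 1/18
C = 104520 (C = -2640 + 107160 = 104520)
F = -14 (F = -6 - 8 = -14)
j = 14 (j = -2*(7 - 14) = -2*(-7) = 14)
y(Z) = 14
C/y(R(o(-1, 4))) = 104520/14 = 104520*(1/14) = 52260/7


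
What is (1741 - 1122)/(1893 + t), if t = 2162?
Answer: 619/4055 ≈ 0.15265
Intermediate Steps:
(1741 - 1122)/(1893 + t) = (1741 - 1122)/(1893 + 2162) = 619/4055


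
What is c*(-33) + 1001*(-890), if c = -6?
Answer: -890692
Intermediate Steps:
c*(-33) + 1001*(-890) = -6*(-33) + 1001*(-890) = 198 - 890890 = -890692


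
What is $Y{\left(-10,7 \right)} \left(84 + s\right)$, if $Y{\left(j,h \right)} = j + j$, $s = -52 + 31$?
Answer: $-1260$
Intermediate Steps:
$s = -21$
$Y{\left(j,h \right)} = 2 j$
$Y{\left(-10,7 \right)} \left(84 + s\right) = 2 \left(-10\right) \left(84 - 21\right) = \left(-20\right) 63 = -1260$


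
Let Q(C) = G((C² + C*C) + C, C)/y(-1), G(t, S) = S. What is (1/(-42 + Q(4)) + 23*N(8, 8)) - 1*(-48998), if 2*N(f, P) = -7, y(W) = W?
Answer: 1125102/23 ≈ 48918.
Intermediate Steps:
N(f, P) = -7/2 (N(f, P) = (½)*(-7) = -7/2)
Q(C) = -C (Q(C) = C/(-1) = C*(-1) = -C)
(1/(-42 + Q(4)) + 23*N(8, 8)) - 1*(-48998) = (1/(-42 - 1*4) + 23*(-7/2)) - 1*(-48998) = (1/(-42 - 4) - 161/2) + 48998 = (1/(-46) - 161/2) + 48998 = (-1/46 - 161/2) + 48998 = -1852/23 + 48998 = 1125102/23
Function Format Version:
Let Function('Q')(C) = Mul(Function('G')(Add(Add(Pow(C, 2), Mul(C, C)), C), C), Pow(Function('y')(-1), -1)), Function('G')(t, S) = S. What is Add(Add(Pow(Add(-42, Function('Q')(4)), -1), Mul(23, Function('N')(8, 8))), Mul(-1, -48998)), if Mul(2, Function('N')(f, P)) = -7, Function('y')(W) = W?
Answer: Rational(1125102, 23) ≈ 48918.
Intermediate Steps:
Function('N')(f, P) = Rational(-7, 2) (Function('N')(f, P) = Mul(Rational(1, 2), -7) = Rational(-7, 2))
Function('Q')(C) = Mul(-1, C) (Function('Q')(C) = Mul(C, Pow(-1, -1)) = Mul(C, -1) = Mul(-1, C))
Add(Add(Pow(Add(-42, Function('Q')(4)), -1), Mul(23, Function('N')(8, 8))), Mul(-1, -48998)) = Add(Add(Pow(Add(-42, Mul(-1, 4)), -1), Mul(23, Rational(-7, 2))), Mul(-1, -48998)) = Add(Add(Pow(Add(-42, -4), -1), Rational(-161, 2)), 48998) = Add(Add(Pow(-46, -1), Rational(-161, 2)), 48998) = Add(Add(Rational(-1, 46), Rational(-161, 2)), 48998) = Add(Rational(-1852, 23), 48998) = Rational(1125102, 23)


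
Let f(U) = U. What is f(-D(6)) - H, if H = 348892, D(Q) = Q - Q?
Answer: -348892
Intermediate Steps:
D(Q) = 0
f(-D(6)) - H = -1*0 - 1*348892 = 0 - 348892 = -348892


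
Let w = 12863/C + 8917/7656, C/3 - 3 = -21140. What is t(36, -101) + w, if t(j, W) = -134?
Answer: -21528880595/161824872 ≈ -133.04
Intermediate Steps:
C = -63411 (C = 9 + 3*(-21140) = 9 - 63420 = -63411)
w = 155652253/161824872 (w = 12863/(-63411) + 8917/7656 = 12863*(-1/63411) + 8917*(1/7656) = -12863/63411 + 8917/7656 = 155652253/161824872 ≈ 0.96186)
t(36, -101) + w = -134 + 155652253/161824872 = -21528880595/161824872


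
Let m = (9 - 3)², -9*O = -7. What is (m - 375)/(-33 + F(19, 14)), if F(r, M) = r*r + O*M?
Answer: -3051/3050 ≈ -1.0003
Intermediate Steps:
O = 7/9 (O = -⅑*(-7) = 7/9 ≈ 0.77778)
F(r, M) = r² + 7*M/9 (F(r, M) = r*r + 7*M/9 = r² + 7*M/9)
m = 36 (m = 6² = 36)
(m - 375)/(-33 + F(19, 14)) = (36 - 375)/(-33 + (19² + (7/9)*14)) = -339/(-33 + (361 + 98/9)) = -339/(-33 + 3347/9) = -339/3050/9 = -339*9/3050 = -3051/3050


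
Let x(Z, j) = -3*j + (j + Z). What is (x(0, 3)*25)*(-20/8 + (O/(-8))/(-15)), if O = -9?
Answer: 1545/4 ≈ 386.25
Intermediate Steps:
x(Z, j) = Z - 2*j (x(Z, j) = -3*j + (Z + j) = Z - 2*j)
(x(0, 3)*25)*(-20/8 + (O/(-8))/(-15)) = ((0 - 2*3)*25)*(-20/8 - 9/(-8)/(-15)) = ((0 - 6)*25)*(-20*⅛ - 9*(-⅛)*(-1/15)) = (-6*25)*(-5/2 + (9/8)*(-1/15)) = -150*(-5/2 - 3/40) = -150*(-103/40) = 1545/4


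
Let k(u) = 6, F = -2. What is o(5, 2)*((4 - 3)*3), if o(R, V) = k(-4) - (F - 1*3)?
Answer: 33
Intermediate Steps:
o(R, V) = 11 (o(R, V) = 6 - (-2 - 1*3) = 6 - (-2 - 3) = 6 - 1*(-5) = 6 + 5 = 11)
o(5, 2)*((4 - 3)*3) = 11*((4 - 3)*3) = 11*(1*3) = 11*3 = 33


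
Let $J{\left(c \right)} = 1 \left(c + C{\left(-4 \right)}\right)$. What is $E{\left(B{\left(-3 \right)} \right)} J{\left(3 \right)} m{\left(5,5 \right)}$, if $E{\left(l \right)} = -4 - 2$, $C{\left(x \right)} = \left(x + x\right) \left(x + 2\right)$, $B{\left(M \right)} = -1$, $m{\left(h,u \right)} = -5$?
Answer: $570$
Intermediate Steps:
$C{\left(x \right)} = 2 x \left(2 + x\right)$
$J{\left(c \right)} = 16 + c$ ($J{\left(c \right)} = 1 \left(c + 2 \left(-4\right) \left(2 - 4\right)\right) = 1 \left(c + 2 \left(-4\right) \left(-2\right)\right) = 1 \left(c + 16\right) = 1 \left(16 + c\right) = 16 + c$)
$E{\left(l \right)} = -6$
$E{\left(B{\left(-3 \right)} \right)} J{\left(3 \right)} m{\left(5,5 \right)} = - 6 \left(16 + 3\right) \left(-5\right) = \left(-6\right) 19 \left(-5\right) = \left(-114\right) \left(-5\right) = 570$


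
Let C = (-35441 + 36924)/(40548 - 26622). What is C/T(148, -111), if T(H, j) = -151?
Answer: -1483/2102826 ≈ -0.00070524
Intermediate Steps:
C = 1483/13926 ≈ 0.10649
C/T(148, -111) = (1483/13926)/(-151) = (1483/13926)*(-1/151) = -1483/2102826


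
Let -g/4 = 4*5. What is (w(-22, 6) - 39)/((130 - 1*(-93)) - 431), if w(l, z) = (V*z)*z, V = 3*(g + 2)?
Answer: 651/16 ≈ 40.688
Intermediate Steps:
g = -80 (g = -16*5 = -4*20 = -80)
V = -234 (V = 3*(-80 + 2) = 3*(-78) = -234)
w(l, z) = -234*z² (w(l, z) = (-234*z)*z = -234*z²)
(w(-22, 6) - 39)/((130 - 1*(-93)) - 431) = (-234*6² - 39)/((130 - 1*(-93)) - 431) = (-234*36 - 39)/((130 + 93) - 431) = (-8424 - 39)/(223 - 431) = -8463/(-208) = -8463*(-1/208) = 651/16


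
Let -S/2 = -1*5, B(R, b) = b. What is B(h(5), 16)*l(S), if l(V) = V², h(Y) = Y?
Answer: 1600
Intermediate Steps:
S = 10 (S = -(-2)*5 = -2*(-5) = 10)
B(h(5), 16)*l(S) = 16*10² = 16*100 = 1600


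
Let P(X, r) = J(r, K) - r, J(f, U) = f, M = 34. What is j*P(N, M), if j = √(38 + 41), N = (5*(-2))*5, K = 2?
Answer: 0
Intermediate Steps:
N = -50 (N = -10*5 = -50)
P(X, r) = 0 (P(X, r) = r - r = 0)
j = √79 ≈ 8.8882
j*P(N, M) = √79*0 = 0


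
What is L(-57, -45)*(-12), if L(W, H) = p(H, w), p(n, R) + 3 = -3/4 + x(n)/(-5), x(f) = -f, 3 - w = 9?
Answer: 153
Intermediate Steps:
w = -6 (w = 3 - 1*9 = 3 - 9 = -6)
p(n, R) = -15/4 + n/5 (p(n, R) = -3 + (-3/4 - n/(-5)) = -3 + (-3*¼ - n*(-⅕)) = -3 + (-¾ + n/5) = -15/4 + n/5)
L(W, H) = -15/4 + H/5
L(-57, -45)*(-12) = (-15/4 + (⅕)*(-45))*(-12) = (-15/4 - 9)*(-12) = -51/4*(-12) = 153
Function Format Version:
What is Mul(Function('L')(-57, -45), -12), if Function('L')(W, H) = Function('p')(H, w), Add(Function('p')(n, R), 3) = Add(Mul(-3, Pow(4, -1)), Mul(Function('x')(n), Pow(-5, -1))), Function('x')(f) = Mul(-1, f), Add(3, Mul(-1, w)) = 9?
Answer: 153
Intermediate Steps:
w = -6 (w = Add(3, Mul(-1, 9)) = Add(3, -9) = -6)
Function('p')(n, R) = Add(Rational(-15, 4), Mul(Rational(1, 5), n)) (Function('p')(n, R) = Add(-3, Add(Mul(-3, Pow(4, -1)), Mul(Mul(-1, n), Pow(-5, -1)))) = Add(-3, Add(Mul(-3, Rational(1, 4)), Mul(Mul(-1, n), Rational(-1, 5)))) = Add(-3, Add(Rational(-3, 4), Mul(Rational(1, 5), n))) = Add(Rational(-15, 4), Mul(Rational(1, 5), n)))
Function('L')(W, H) = Add(Rational(-15, 4), Mul(Rational(1, 5), H))
Mul(Function('L')(-57, -45), -12) = Mul(Add(Rational(-15, 4), Mul(Rational(1, 5), -45)), -12) = Mul(Add(Rational(-15, 4), -9), -12) = Mul(Rational(-51, 4), -12) = 153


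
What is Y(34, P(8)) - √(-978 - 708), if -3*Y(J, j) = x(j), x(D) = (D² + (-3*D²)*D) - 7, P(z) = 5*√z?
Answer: -193/3 + 2000*√2 - I*√1686 ≈ 2764.1 - 41.061*I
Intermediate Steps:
x(D) = -7 + D² - 3*D³ (x(D) = (D² - 3*D³) - 7 = -7 + D² - 3*D³)
Y(J, j) = 7/3 + j³ - j²/3 (Y(J, j) = -(-7 + j² - 3*j³)/3 = 7/3 + j³ - j²/3)
Y(34, P(8)) - √(-978 - 708) = (7/3 + (5*√8)³ - (5*√8)²/3) - √(-978 - 708) = (7/3 + (5*(2*√2))³ - (5*(2*√2))²/3) - √(-1686) = (7/3 + (10*√2)³ - (10*√2)²/3) - I*√1686 = (7/3 + 2000*√2 - ⅓*200) - I*√1686 = (7/3 + 2000*√2 - 200/3) - I*√1686 = (-193/3 + 2000*√2) - I*√1686 = -193/3 + 2000*√2 - I*√1686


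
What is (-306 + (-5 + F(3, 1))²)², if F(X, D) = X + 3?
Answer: 93025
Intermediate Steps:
F(X, D) = 3 + X
(-306 + (-5 + F(3, 1))²)² = (-306 + (-5 + (3 + 3))²)² = (-306 + (-5 + 6)²)² = (-306 + 1²)² = (-306 + 1)² = (-305)² = 93025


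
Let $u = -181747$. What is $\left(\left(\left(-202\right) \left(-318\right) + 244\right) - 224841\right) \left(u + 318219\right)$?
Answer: $-21884786392$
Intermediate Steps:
$\left(\left(\left(-202\right) \left(-318\right) + 244\right) - 224841\right) \left(u + 318219\right) = \left(\left(\left(-202\right) \left(-318\right) + 244\right) - 224841\right) \left(-181747 + 318219\right) = \left(\left(64236 + 244\right) - 224841\right) 136472 = \left(64480 - 224841\right) 136472 = \left(-160361\right) 136472 = -21884786392$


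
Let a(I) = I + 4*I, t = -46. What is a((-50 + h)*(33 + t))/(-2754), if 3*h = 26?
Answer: -4030/4131 ≈ -0.97555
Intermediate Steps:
h = 26/3 (h = (⅓)*26 = 26/3 ≈ 8.6667)
a(I) = 5*I
a((-50 + h)*(33 + t))/(-2754) = (5*((-50 + 26/3)*(33 - 46)))/(-2754) = (5*(-124/3*(-13)))*(-1/2754) = (5*(1612/3))*(-1/2754) = (8060/3)*(-1/2754) = -4030/4131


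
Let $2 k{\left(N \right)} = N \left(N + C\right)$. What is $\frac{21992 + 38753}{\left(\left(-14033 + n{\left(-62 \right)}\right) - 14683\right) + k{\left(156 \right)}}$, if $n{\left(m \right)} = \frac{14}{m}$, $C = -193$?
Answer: $- \frac{1883095}{979669} \approx -1.9222$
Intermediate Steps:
$k{\left(N \right)} = \frac{N \left(-193 + N\right)}{2}$ ($k{\left(N \right)} = \frac{N \left(N - 193\right)}{2} = \frac{N \left(-193 + N\right)}{2}$)
$\frac{21992 + 38753}{\left(\left(-14033 + n{\left(-62 \right)}\right) - 14683\right) + k{\left(156 \right)}} = \frac{21992 + 38753}{\left(\left(-14033 + \frac{14}{-62}\right) - 14683\right) + \frac{1}{2} \cdot 156 \left(-193 + 156\right)} = \frac{60745}{\left(\left(-14033 + 14 \left(- \frac{1}{62}\right)\right) - 14683\right) + \frac{1}{2} \cdot 156 \left(-37\right)} = \frac{60745}{\left(\left(-14033 - \frac{7}{31}\right) - 14683\right) - 2886} = \frac{60745}{\left(- \frac{435030}{31} - 14683\right) - 2886} = \frac{60745}{- \frac{890203}{31} - 2886} = \frac{60745}{- \frac{979669}{31}} = 60745 \left(- \frac{31}{979669}\right) = - \frac{1883095}{979669}$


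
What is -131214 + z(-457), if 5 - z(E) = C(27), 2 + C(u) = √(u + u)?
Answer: -131207 - 3*√6 ≈ -1.3121e+5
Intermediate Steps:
C(u) = -2 + √2*√u (C(u) = -2 + √(u + u) = -2 + √(2*u) = -2 + √2*√u)
z(E) = 7 - 3*√6 (z(E) = 5 - (-2 + √2*√27) = 5 - (-2 + √2*(3*√3)) = 5 - (-2 + 3*√6) = 5 + (2 - 3*√6) = 7 - 3*√6)
-131214 + z(-457) = -131214 + (7 - 3*√6) = -131207 - 3*√6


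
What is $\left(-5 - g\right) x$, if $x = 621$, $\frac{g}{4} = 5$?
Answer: $-15525$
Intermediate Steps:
$g = 20$ ($g = 4 \cdot 5 = 20$)
$\left(-5 - g\right) x = \left(-5 - 20\right) 621 = \left(-25\right) 621 = -15525$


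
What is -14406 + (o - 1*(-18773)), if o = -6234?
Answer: -1867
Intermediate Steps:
-14406 + (o - 1*(-18773)) = -14406 + (-6234 - 1*(-18773)) = -14406 + (-6234 + 18773) = -14406 + 12539 = -1867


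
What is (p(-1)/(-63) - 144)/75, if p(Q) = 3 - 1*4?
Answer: -9071/4725 ≈ -1.9198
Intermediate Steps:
p(Q) = -1 (p(Q) = 3 - 4 = -1)
(p(-1)/(-63) - 144)/75 = (-1/(-63) - 144)/75 = (-1*(-1/63) - 144)/75 = (1/63 - 144)/75 = (1/75)*(-9071/63) = -9071/4725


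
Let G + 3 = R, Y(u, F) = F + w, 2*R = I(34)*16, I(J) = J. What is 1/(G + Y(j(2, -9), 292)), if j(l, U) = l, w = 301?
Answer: 1/862 ≈ 0.0011601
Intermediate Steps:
R = 272 (R = (34*16)/2 = (1/2)*544 = 272)
Y(u, F) = 301 + F (Y(u, F) = F + 301 = 301 + F)
G = 269 (G = -3 + 272 = 269)
1/(G + Y(j(2, -9), 292)) = 1/(269 + (301 + 292)) = 1/(269 + 593) = 1/862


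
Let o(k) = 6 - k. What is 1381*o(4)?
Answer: 2762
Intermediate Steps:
1381*o(4) = 1381*(6 - 1*4) = 1381*(6 - 4) = 1381*2 = 2762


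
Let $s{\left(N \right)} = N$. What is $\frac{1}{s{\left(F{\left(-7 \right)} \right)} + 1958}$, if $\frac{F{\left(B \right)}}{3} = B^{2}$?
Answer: $\frac{1}{2105} \approx 0.00047506$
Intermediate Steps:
$F{\left(B \right)} = 3 B^{2}$
$\frac{1}{s{\left(F{\left(-7 \right)} \right)} + 1958} = \frac{1}{3 \left(-7\right)^{2} + 1958} = \frac{1}{3 \cdot 49 + 1958} = \frac{1}{147 + 1958} = \frac{1}{2105}$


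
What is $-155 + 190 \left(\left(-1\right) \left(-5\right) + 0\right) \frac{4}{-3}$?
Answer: $- \frac{4265}{3} \approx -1421.7$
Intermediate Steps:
$-155 + 190 \left(\left(-1\right) \left(-5\right) + 0\right) \frac{4}{-3} = -155 + 190 \left(5 + 0\right) 4 \left(- \frac{1}{3}\right) = -155 + 190 \cdot 5 \left(- \frac{4}{3}\right) = -155 + 190 \left(- \frac{20}{3}\right) = -155 - \frac{3800}{3} = - \frac{4265}{3}$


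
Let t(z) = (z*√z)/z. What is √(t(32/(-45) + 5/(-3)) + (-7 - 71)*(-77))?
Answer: √(1351350 + 15*I*√535)/15 ≈ 77.498 + 0.0099486*I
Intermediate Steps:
t(z) = √z (t(z) = z^(3/2)/z = √z)
√(t(32/(-45) + 5/(-3)) + (-7 - 71)*(-77)) = √(√(32/(-45) + 5/(-3)) + (-7 - 71)*(-77)) = √(√(32*(-1/45) + 5*(-⅓)) - 78*(-77)) = √(√(-32/45 - 5/3) + 6006) = √(√(-107/45) + 6006) = √(I*√535/15 + 6006) = √(6006 + I*√535/15)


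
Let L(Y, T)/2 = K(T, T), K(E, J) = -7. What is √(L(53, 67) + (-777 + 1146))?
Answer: √355 ≈ 18.841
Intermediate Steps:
L(Y, T) = -14 (L(Y, T) = 2*(-7) = -14)
√(L(53, 67) + (-777 + 1146)) = √(-14 + (-777 + 1146)) = √(-14 + 369) = √355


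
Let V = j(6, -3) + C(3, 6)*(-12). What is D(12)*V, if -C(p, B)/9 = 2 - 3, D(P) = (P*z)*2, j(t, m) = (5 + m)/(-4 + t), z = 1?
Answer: -2568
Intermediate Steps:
j(t, m) = (5 + m)/(-4 + t)
D(P) = 2*P (D(P) = (P*1)*2 = P*2 = 2*P)
C(p, B) = 9 (C(p, B) = -9*(2 - 3) = -9*(-1) = 9)
V = -107 (V = (5 - 3)/(-4 + 6) + 9*(-12) = 2/2 - 108 = (½)*2 - 108 = 1 - 108 = -107)
D(12)*V = (2*12)*(-107) = 24*(-107) = -2568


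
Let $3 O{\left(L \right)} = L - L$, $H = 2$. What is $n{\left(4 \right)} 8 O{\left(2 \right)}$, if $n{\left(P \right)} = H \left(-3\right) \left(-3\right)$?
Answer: $0$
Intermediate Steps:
$n{\left(P \right)} = 18$ ($n{\left(P \right)} = 2 \left(-3\right) \left(-3\right) = \left(-6\right) \left(-3\right) = 18$)
$O{\left(L \right)} = 0$ ($O{\left(L \right)} = \frac{L - L}{3} = \frac{1}{3} \cdot 0 = 0$)
$n{\left(4 \right)} 8 O{\left(2 \right)} = 18 \cdot 8 \cdot 0 = 144 \cdot 0 = 0$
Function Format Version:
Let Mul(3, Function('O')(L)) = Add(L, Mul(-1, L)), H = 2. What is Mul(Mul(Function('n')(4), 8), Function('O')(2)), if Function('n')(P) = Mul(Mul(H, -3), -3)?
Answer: 0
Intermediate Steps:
Function('n')(P) = 18 (Function('n')(P) = Mul(Mul(2, -3), -3) = Mul(-6, -3) = 18)
Function('O')(L) = 0 (Function('O')(L) = Mul(Rational(1, 3), Add(L, Mul(-1, L))) = Mul(Rational(1, 3), 0) = 0)
Mul(Mul(Function('n')(4), 8), Function('O')(2)) = Mul(Mul(18, 8), 0) = Mul(144, 0) = 0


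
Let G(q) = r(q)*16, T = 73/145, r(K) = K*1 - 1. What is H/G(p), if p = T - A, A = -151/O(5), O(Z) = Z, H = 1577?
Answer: 228665/68912 ≈ 3.3182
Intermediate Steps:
A = -151/5 ≈ -30.200
r(K) = -1 + K (r(K) = K - 1 = -1 + K)
T = 73/145 (T = 73*(1/145) = 73/145 ≈ 0.50345)
p = 4452/145 (p = 73/145 - 1*(-151/5) = 73/145 + 151/5 = 4452/145 ≈ 30.703)
G(q) = -16 + 16*q (G(q) = (-1 + q)*16 = -16 + 16*q)
H/G(p) = 1577/(-16 + 16*(4452/145)) = 1577/(-16 + 71232/145) = 1577/(68912/145) = 1577*(145/68912) = 228665/68912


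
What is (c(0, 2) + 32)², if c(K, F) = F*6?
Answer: 1936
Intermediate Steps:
c(K, F) = 6*F
(c(0, 2) + 32)² = (6*2 + 32)² = (12 + 32)² = 44² = 1936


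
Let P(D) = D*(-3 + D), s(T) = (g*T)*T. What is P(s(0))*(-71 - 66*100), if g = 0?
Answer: 0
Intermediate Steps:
s(T) = 0 (s(T) = (0*T)*T = 0*T = 0)
P(s(0))*(-71 - 66*100) = (0*(-3 + 0))*(-71 - 66*100) = (0*(-3))*(-71 - 6600) = 0*(-6671) = 0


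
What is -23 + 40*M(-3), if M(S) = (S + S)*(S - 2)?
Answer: 1177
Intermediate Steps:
M(S) = 2*S*(-2 + S) (M(S) = (2*S)*(-2 + S) = 2*S*(-2 + S))
-23 + 40*M(-3) = -23 + 40*(2*(-3)*(-2 - 3)) = -23 + 40*(2*(-3)*(-5)) = -23 + 40*30 = -23 + 1200 = 1177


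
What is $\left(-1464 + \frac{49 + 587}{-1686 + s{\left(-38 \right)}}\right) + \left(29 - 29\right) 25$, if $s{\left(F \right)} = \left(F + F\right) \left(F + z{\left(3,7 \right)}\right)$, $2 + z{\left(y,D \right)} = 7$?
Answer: $- \frac{200462}{137} \approx -1463.2$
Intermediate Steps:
$z{\left(y,D \right)} = 5$ ($z{\left(y,D \right)} = -2 + 7 = 5$)
$s{\left(F \right)} = 2 F \left(5 + F\right)$ ($s{\left(F \right)} = \left(F + F\right) \left(F + 5\right) = 2 F \left(5 + F\right)$)
$\left(-1464 + \frac{49 + 587}{-1686 + s{\left(-38 \right)}}\right) + \left(29 - 29\right) 25 = \left(-1464 + \frac{49 + 587}{-1686 + 2 \left(-38\right) \left(5 - 38\right)}\right) + \left(29 - 29\right) 25 = \left(-1464 + \frac{636}{-1686 + 2 \left(-38\right) \left(-33\right)}\right) + 0 \cdot 25 = \left(-1464 + \frac{636}{-1686 + 2508}\right) + 0 = \left(-1464 + \frac{636}{822}\right) + 0 = \left(-1464 + 636 \cdot \frac{1}{822}\right) + 0 = \left(-1464 + \frac{106}{137}\right) + 0 = - \frac{200462}{137} + 0 = - \frac{200462}{137}$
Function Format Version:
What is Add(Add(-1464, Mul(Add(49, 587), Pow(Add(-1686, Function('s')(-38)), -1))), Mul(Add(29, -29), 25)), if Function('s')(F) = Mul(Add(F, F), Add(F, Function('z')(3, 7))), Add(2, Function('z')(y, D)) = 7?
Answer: Rational(-200462, 137) ≈ -1463.2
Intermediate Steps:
Function('z')(y, D) = 5 (Function('z')(y, D) = Add(-2, 7) = 5)
Function('s')(F) = Mul(2, F, Add(5, F)) (Function('s')(F) = Mul(Add(F, F), Add(F, 5)) = Mul(Mul(2, F), Add(5, F)) = Mul(2, F, Add(5, F)))
Add(Add(-1464, Mul(Add(49, 587), Pow(Add(-1686, Function('s')(-38)), -1))), Mul(Add(29, -29), 25)) = Add(Add(-1464, Mul(Add(49, 587), Pow(Add(-1686, Mul(2, -38, Add(5, -38))), -1))), Mul(Add(29, -29), 25)) = Add(Add(-1464, Mul(636, Pow(Add(-1686, Mul(2, -38, -33)), -1))), Mul(0, 25)) = Add(Add(-1464, Mul(636, Pow(Add(-1686, 2508), -1))), 0) = Add(Add(-1464, Mul(636, Pow(822, -1))), 0) = Add(Add(-1464, Mul(636, Rational(1, 822))), 0) = Add(Add(-1464, Rational(106, 137)), 0) = Add(Rational(-200462, 137), 0) = Rational(-200462, 137)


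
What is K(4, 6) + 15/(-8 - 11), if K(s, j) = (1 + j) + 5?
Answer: 213/19 ≈ 11.211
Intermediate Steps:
K(s, j) = 6 + j
K(4, 6) + 15/(-8 - 11) = (6 + 6) + 15/(-8 - 11) = 12 + 15/(-19) = 12 + 15*(-1/19) = 12 - 15/19 = 213/19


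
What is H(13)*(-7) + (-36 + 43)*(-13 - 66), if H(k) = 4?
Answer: -581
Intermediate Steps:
H(13)*(-7) + (-36 + 43)*(-13 - 66) = 4*(-7) + (-36 + 43)*(-13 - 66) = -28 + 7*(-79) = -28 - 553 = -581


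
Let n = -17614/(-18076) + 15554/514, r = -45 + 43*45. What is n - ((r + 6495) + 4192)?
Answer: -29140876057/2322766 ≈ -12546.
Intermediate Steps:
r = 1890 (r = -45 + 1935 = 1890)
n = 72551925/2322766 (n = -17614*(-1/18076) + 15554*(1/514) = 8807/9038 + 7777/257 = 72551925/2322766 ≈ 31.235)
n - ((r + 6495) + 4192) = 72551925/2322766 - ((1890 + 6495) + 4192) = 72551925/2322766 - (8385 + 4192) = 72551925/2322766 - 1*12577 = 72551925/2322766 - 12577 = -29140876057/2322766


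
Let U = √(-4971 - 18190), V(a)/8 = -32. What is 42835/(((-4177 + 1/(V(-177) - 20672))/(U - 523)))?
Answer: 468843810240/87416257 - 896450880*I*√23161/87416257 ≈ 5363.4 - 1560.7*I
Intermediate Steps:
V(a) = -256 (V(a) = 8*(-32) = -256)
U = I*√23161 (U = √(-23161) = I*√23161 ≈ 152.19*I)
42835/(((-4177 + 1/(V(-177) - 20672))/(U - 523))) = 42835/(((-4177 + 1/(-256 - 20672))/(I*√23161 - 523))) = 42835/(((-4177 + 1/(-20928))/(-523 + I*√23161))) = 42835/(((-4177 - 1/20928)/(-523 + I*√23161))) = 42835/((-87416257/(20928*(-523 + I*√23161)))) = 42835*(10945344/87416257 - 20928*I*√23161/87416257) = 468843810240/87416257 - 896450880*I*√23161/87416257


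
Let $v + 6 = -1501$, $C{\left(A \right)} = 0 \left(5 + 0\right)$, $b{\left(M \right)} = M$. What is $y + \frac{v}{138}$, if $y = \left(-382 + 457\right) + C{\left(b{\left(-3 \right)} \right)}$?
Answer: $\frac{8843}{138} \approx 64.08$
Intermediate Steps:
$C{\left(A \right)} = 0$ ($C{\left(A \right)} = 0 \cdot 5 = 0$)
$y = 75$ ($y = \left(-382 + 457\right) + 0 = 75 + 0 = 75$)
$v = -1507$ ($v = -6 - 1501 = -1507$)
$y + \frac{v}{138} = 75 - \frac{1507}{138} = \frac{8843}{138}$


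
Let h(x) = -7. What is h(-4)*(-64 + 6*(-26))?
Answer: 1540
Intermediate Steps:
h(-4)*(-64 + 6*(-26)) = -7*(-64 + 6*(-26)) = -7*(-64 - 156) = -7*(-220) = 1540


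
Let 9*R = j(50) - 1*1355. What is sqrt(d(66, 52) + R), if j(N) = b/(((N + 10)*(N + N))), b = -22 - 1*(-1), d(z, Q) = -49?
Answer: I*sqrt(17960035)/300 ≈ 14.126*I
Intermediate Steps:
b = -21 (b = -22 + 1 = -21)
j(N) = -21/(2*N*(10 + N)) (j(N) = -21*1/((N + 10)*(N + N)) = -21*1/(2*N*(10 + N)) = -21/(2*N*(10 + N)))
R = -2710007/18000 (R = (-21/2/(50*(10 + 50)) - 1*1355)/9 = (-21/2*1/50/60 - 1355)/9 = (-21/2*1/50*1/60 - 1355)/9 = (-7/2000 - 1355)/9 = (1/9)*(-2710007/2000) = -2710007/18000 ≈ -150.56)
sqrt(d(66, 52) + R) = sqrt(-49 - 2710007/18000) = sqrt(-3592007/18000) = I*sqrt(17960035)/300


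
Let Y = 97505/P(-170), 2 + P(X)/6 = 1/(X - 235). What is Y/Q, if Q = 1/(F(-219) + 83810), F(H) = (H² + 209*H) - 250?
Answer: -564371128125/811 ≈ -6.9590e+8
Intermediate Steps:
F(H) = -250 + H² + 209*H
P(X) = -12 + 6/(-235 + X) (P(X) = -12 + 6/(X - 235) = -12 + 6/(-235 + X))
Y = -13163175/1622 (Y = 97505/((6*(471 - 2*(-170))/(-235 - 170))) = 97505/((6*(471 + 340)/(-405))) = 97505/((6*(-1/405)*811)) = 97505/(-1622/135) = 97505*(-135/1622) = -13163175/1622 ≈ -8115.4)
Q = 1/85750 (Q = 1/((-250 + (-219)² + 209*(-219)) + 83810) = 1/((-250 + 47961 - 45771) + 83810) = 1/(1940 + 83810) = 1/85750 ≈ 1.1662e-5)
Y/Q = -13163175/(1622*1/85750) = -13163175/1622*85750 = -564371128125/811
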